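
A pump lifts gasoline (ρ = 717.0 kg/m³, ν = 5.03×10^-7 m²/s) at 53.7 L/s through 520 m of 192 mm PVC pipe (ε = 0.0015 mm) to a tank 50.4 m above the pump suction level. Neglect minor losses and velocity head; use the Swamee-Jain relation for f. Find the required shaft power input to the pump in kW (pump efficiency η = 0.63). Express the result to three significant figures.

P_shaft ≈ 33.8 kW

V = 4Q/(πD²) = 1.855 m/s; Re = 7.08×10^5; ε/D = 7.81×10^-6; f = 0.01247
h_f = f(L/D)V²/2g = 5.921 m
Total head H = z + h_f = 50.4 + 5.921 = 56.32 m
P_hyd = ρgQH = 717.0·9.81·0.0537·56.32 = 21.27 kW
P_shaft = P_hyd/η = 21.27/0.63 = 33.77 kW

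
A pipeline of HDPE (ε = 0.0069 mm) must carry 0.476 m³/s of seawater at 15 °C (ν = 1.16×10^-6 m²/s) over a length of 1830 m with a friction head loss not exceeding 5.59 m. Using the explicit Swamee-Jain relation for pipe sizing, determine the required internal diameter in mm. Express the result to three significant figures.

Swamee-Jain (Type III): D = 0.66·[ε^1.25·(LQ²/(gh_f))^4.75 + ν·Q^9.4·(L/(gh_f))^5.2]^0.04
LQ²/(gh_f) = 7.561; L/(gh_f) = 33.37
Term 1 = ε^1.25·(…)^4.75 = 0.00527; Term 2 = ν·Q^9.4·(…)^5.2 = 0.0903
D = 0.66·(0.00527 + 0.0903)^0.04 = 0.6008 m = 601 mm
Check: V = 1.68 m/s, Re = 8.70×10^5, f = 0.01214, h_f = 5.31 m ≈ 5.59 m ✓

D ≈ 601 mm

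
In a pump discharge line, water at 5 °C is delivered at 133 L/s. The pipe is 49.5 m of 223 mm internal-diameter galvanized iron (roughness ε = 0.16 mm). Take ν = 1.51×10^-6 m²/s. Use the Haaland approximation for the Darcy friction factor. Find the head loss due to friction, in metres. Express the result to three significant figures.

h_f ≈ 2.47 m

V = 4Q/(πD²) = 4·0.133/(π·0.223²) = 3.405 m/s
Re = VD/ν = 3.405·0.223/1.51×10^-6 = 5.03×10^5 → turbulent
ε/D = 0.16/223 = 7.17×10^-4
Haaland: f = 0.01883
h_f = f(L/D)V²/(2g) = 0.01883·(49.5/0.223)·3.405²/(2·9.81) = 2.471 m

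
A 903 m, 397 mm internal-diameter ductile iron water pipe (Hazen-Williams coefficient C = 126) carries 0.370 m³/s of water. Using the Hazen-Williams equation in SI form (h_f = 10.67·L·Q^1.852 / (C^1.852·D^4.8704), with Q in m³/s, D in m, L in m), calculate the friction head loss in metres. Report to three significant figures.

h_f ≈ 17.7 m

h_f = 10.67·903·0.370^1.852 / (126^1.852·0.397^4.8704) = 17.71 m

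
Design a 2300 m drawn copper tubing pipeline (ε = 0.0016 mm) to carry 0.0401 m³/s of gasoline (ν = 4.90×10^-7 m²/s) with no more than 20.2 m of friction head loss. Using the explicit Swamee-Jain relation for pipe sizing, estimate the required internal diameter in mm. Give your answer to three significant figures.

D ≈ 184 mm

Swamee-Jain (Type III): D = 0.66·[ε^1.25·(LQ²/(gh_f))^4.75 + ν·Q^9.4·(L/(gh_f))^5.2]^0.04
LQ²/(gh_f) = 0.01866; L/(gh_f) = 11.61
Term 1 = ε^1.25·(…)^4.75 = 3.49×10^-16; Term 2 = ν·Q^9.4·(…)^5.2 = 1.25×10^-14
D = 0.66·(3.49×10^-16 + 1.25×10^-14)^0.04 = 0.1836 m = 184 mm
Check: V = 1.51 m/s, Re = 5.68×10^5, f = 0.01295, h_f = 19.0 m ≈ 20.2 m ✓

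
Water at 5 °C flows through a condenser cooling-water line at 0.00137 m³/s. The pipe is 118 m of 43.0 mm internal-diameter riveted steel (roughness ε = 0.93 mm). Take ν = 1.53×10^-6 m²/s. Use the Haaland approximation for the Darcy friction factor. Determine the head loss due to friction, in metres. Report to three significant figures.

h_f ≈ 6.42 m

V = 4Q/(πD²) = 4·0.00137/(π·0.0430²) = 0.9434 m/s
Re = VD/ν = 0.9434·0.0430/1.53×10^-6 = 2.65×10^4 → turbulent
ε/D = 0.93/43.0 = 0.0216
Haaland: f = 0.05158
h_f = f(L/D)V²/(2g) = 0.05158·(118/0.0430)·0.9434²/(2·9.81) = 6.421 m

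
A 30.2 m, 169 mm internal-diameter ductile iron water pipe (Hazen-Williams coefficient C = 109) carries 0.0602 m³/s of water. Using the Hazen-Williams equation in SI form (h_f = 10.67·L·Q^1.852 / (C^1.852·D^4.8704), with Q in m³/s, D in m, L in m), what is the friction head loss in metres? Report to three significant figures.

h_f ≈ 1.72 m

h_f = 10.67·30.2·0.0602^1.852 / (109^1.852·0.169^4.8704) = 1.719 m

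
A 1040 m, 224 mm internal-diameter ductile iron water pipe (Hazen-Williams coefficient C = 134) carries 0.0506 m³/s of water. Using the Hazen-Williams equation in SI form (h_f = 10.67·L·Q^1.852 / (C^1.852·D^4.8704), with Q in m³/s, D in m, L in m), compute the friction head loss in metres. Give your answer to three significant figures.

h_f = 10.67·1040·0.0506^1.852 / (134^1.852·0.224^4.8704) = 7.421 m

h_f ≈ 7.42 m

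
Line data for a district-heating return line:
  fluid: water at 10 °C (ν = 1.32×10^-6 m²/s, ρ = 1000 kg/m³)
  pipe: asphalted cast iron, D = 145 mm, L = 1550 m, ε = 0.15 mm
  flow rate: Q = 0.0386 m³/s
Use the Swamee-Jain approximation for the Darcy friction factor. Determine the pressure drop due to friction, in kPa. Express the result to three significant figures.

V = 4Q/(πD²) = 4·0.0386/(π·0.145²) = 2.338 m/s
Re = VD/ν = 2.338·0.145/1.32×10^-6 = 2.57×10^5 → turbulent
ε/D = 0.15/145 = 0.00103
Swamee-Jain: f = 0.02104
h_f = f(L/D)V²/(2g) = 0.02104·(1550/0.145)·2.338²/(2·9.81) = 62.64 m
Δp = ρg·h_f = 1000·9.81·62.64 = 614.5 kPa

Δp ≈ 614 kPa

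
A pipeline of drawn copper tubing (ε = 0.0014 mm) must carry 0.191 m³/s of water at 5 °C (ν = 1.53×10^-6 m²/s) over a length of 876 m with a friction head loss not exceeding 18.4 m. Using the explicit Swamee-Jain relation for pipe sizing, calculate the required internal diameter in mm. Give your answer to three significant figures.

D ≈ 288 mm

Swamee-Jain (Type III): D = 0.66·[ε^1.25·(LQ²/(gh_f))^4.75 + ν·Q^9.4·(L/(gh_f))^5.2]^0.04
LQ²/(gh_f) = 0.1770; L/(gh_f) = 4.853
Term 1 = ε^1.25·(…)^4.75 = 1.29×10^-11; Term 2 = ν·Q^9.4·(…)^5.2 = 9.86×10^-10
D = 0.66·(1.29×10^-11 + 9.86×10^-10)^0.04 = 0.2881 m = 288 mm
Check: V = 2.93 m/s, Re = 5.52×10^5, f = 0.01295, h_f = 17.2 m ≈ 18.4 m ✓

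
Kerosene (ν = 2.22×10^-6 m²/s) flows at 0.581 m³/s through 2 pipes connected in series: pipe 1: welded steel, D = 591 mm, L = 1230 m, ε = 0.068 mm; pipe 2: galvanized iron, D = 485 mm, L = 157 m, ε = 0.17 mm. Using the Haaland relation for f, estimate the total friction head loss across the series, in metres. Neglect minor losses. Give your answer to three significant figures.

Pipe 1: V = 2.118 m/s, Re = 5.64×10^5, ε/D = 1.15×10^-4, f = 0.01425, h_1 = f(L/D)V²/2g = 6.779 m
Pipe 2: V = 3.145 m/s, Re = 6.87×10^5, ε/D = 3.51×10^-4, f = 0.01628, h_2 = f(L/D)V²/2g = 2.656 m
Series → Q common, losses add: H = Σh = 9.436 m

H ≈ 9.44 m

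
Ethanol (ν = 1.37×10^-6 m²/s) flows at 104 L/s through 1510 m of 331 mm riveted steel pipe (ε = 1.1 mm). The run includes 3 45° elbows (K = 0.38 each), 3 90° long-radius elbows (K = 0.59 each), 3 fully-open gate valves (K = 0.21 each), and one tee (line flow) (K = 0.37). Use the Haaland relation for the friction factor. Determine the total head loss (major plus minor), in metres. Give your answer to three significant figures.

H_L ≈ 9.59 m

V = 4Q/(πD²) = 1.209 m/s; V²/2g = 0.07445 m
Re = 2.92×10^5, ε/D = 0.00332 → f = 0.02738 (Haaland)
Major: h_f = f(L/D)·V²/2g = 0.02738·4562·0.07445 = 9.298 m
Minor: ΣK = 3.91; h_m = ΣK·V²/2g = 0.2911 m
Total H_L = 9.298 + 0.2911 = 9.589 m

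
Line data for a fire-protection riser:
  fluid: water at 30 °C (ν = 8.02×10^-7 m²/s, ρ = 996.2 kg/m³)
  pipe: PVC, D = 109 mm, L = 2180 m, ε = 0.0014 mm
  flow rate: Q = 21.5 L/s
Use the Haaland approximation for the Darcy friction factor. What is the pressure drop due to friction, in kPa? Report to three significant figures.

Δp ≈ 758 kPa

V = 4Q/(πD²) = 4·0.0215/(π·0.109²) = 2.304 m/s
Re = VD/ν = 2.304·0.109/8.02×10^-7 = 3.13×10^5 → turbulent
ε/D = 0.0014/109 = 1.28×10^-5
Haaland: f = 0.01434
h_f = f(L/D)V²/(2g) = 0.01434·(2180/0.109)·2.304²/(2·9.81) = 77.58 m
Δp = ρg·h_f = 996.2·9.81·77.58 = 758.1 kPa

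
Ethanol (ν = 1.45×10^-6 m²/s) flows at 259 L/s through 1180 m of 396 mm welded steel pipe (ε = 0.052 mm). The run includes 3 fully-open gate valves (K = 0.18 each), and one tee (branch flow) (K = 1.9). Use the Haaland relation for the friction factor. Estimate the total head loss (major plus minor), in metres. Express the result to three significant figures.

H_L ≈ 10.2 m

V = 4Q/(πD²) = 2.103 m/s; V²/2g = 0.2254 m
Re = 5.74×10^5, ε/D = 1.31×10^-4 → f = 0.01441 (Haaland)
Major: h_f = f(L/D)·V²/2g = 0.01441·2980·0.2254 = 9.675 m
Minor: ΣK = 2.44; h_m = ΣK·V²/2g = 0.5500 m
Total H_L = 9.675 + 0.5500 = 10.23 m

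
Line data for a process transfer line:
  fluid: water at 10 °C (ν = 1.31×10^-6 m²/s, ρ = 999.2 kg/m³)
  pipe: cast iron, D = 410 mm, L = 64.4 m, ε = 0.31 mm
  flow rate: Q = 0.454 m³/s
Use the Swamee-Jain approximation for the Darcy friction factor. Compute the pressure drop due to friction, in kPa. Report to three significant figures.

Δp ≈ 17.4 kPa

V = 4Q/(πD²) = 4·0.454/(π·0.410²) = 3.439 m/s
Re = VD/ν = 3.439·0.410/1.31×10^-6 = 1.08×10^6 → turbulent
ε/D = 0.31/410 = 7.56×10^-4
Swamee-Jain: f = 0.01880
h_f = f(L/D)V²/(2g) = 0.01880·(64.4/0.410)·3.439²/(2·9.81) = 1.780 m
Δp = ρg·h_f = 999.2·9.81·1.780 = 17.45 kPa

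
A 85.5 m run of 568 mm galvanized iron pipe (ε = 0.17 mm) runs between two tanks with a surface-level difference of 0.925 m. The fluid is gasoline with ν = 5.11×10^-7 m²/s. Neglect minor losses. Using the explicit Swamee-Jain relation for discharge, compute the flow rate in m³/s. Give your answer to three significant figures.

Q ≈ 0.714 m³/s

Swamee-Jain (Type II): Q = -0.965·√(gD⁵h_f/L)·ln[ε/(3.7D) + √(3.17ν²L/(gD³h_f))]
√(gD⁵h_f/L) = √(9.81·0.568⁵·0.925/85.5) = 0.07921
ε/(3.7D) = 8.09×10^-5; √(3.17ν²L/(gD³h_f)) = 6.52×10^-6
Q = -0.965·0.07921·ln(8.741×10^-5) = 0.7143 m³/s
Check: V = 2.82 m/s, Re = 3.13×10^6, f = 0.01524, h_f = 0.929 m ≈ 0.925 m ✓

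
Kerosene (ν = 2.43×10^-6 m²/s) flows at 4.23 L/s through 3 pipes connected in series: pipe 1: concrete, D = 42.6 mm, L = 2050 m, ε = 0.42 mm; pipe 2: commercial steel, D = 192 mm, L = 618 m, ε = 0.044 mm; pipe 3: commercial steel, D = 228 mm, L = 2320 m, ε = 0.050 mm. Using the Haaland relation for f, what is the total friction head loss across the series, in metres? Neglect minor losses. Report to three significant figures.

Pipe 1: V = 2.968 m/s, Re = 5.20×10^4, ε/D = 0.00986, f = 0.03887, h_1 = f(L/D)V²/2g = 839.7 m
Pipe 2: V = 0.1461 m/s, Re = 1.15×10^4, ε/D = 2.29×10^-4, f = 0.02999, h_2 = f(L/D)V²/2g = 0.1050 m
Pipe 3: V = 0.1036 m/s, Re = 9720, ε/D = 2.19×10^-4, f = 0.03137, h_3 = f(L/D)V²/2g = 0.1746 m
Series → Q common, losses add: H = Σh = 839.9 m

H ≈ 840 m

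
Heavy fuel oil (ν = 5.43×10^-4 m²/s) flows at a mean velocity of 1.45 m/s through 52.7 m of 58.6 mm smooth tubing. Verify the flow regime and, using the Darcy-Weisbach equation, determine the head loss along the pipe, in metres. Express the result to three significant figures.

h_f ≈ 39.4 m

Re = VD/ν = 1.45·0.05860/5.43×10^-4 = 156 → laminar (Re < 2300)
f = 64/Re = 0.4090
h_f = f(L/D)V²/(2g) = 0.4090·(52.7/0.05860)·1.45²/(2·9.81) = 39.42 m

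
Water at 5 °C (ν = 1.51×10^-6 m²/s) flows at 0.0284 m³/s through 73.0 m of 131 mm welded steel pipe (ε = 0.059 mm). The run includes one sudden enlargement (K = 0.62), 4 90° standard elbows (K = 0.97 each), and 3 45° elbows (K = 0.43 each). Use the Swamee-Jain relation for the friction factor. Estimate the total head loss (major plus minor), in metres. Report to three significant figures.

V = 4Q/(πD²) = 2.107 m/s; V²/2g = 0.2263 m
Re = 1.83×10^5, ε/D = 4.50×10^-4 → f = 0.01883 (Swamee-Jain)
Major: h_f = f(L/D)·V²/2g = 0.01883·557.3·0.2263 = 2.375 m
Minor: ΣK = 5.79; h_m = ΣK·V²/2g = 1.310 m
Total H_L = 2.375 + 1.310 = 3.685 m

H_L ≈ 3.68 m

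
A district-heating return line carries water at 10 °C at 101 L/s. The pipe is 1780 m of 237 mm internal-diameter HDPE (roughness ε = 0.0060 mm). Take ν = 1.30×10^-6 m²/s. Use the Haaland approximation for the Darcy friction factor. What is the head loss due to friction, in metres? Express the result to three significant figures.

V = 4Q/(πD²) = 4·0.101/(π·0.237²) = 2.289 m/s
Re = VD/ν = 2.289·0.237/1.30×10^-6 = 4.17×10^5 → turbulent
ε/D = 0.0060/237 = 2.53×10^-5
Haaland: f = 0.01376
h_f = f(L/D)V²/(2g) = 0.01376·(1780/0.237)·2.289²/(2·9.81) = 27.61 m

h_f ≈ 27.6 m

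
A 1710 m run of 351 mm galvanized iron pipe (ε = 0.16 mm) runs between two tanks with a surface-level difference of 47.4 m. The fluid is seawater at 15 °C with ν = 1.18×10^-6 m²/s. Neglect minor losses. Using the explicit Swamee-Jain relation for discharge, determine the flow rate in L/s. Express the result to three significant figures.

Swamee-Jain (Type II): Q = -0.965·√(gD⁵h_f/L)·ln[ε/(3.7D) + √(3.17ν²L/(gD³h_f))]
√(gD⁵h_f/L) = √(9.81·0.351⁵·47.4/1710) = 0.03806
ε/(3.7D) = 1.23×10^-4; √(3.17ν²L/(gD³h_f)) = 1.94×10^-5
Q = -0.965·0.03806·ln(1.426×10^-4) = 0.3253 m³/s
Check: V = 3.36 m/s, Re = 1.00×10^6, f = 0.01699, h_f = 47.7 m ≈ 47.4 m ✓

Q ≈ 325 L/s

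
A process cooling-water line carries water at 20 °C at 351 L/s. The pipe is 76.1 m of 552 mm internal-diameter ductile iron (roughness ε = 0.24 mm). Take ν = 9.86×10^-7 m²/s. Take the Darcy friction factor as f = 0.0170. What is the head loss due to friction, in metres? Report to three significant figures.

V = 4Q/(πD²) = 4·0.351/(π·0.552²) = 1.467 m/s
h_f = f(L/D)V²/(2g) = 0.01700·(76.1/0.552)·1.467²/(2·9.81) = 0.2570 m

h_f ≈ 0.257 m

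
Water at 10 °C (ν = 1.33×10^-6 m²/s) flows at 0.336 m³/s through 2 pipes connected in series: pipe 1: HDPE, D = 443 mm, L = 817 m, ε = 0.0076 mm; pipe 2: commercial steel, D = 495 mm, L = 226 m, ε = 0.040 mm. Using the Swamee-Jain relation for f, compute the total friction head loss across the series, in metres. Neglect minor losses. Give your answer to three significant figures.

Pipe 1: V = 2.180 m/s, Re = 7.26×10^5, ε/D = 1.72×10^-5, f = 0.01260, h_1 = f(L/D)V²/2g = 5.628 m
Pipe 2: V = 1.746 m/s, Re = 6.50×10^5, ε/D = 8.08×10^-5, f = 0.01380, h_2 = f(L/D)V²/2g = 0.9793 m
Series → Q common, losses add: H = Σh = 6.607 m

H ≈ 6.61 m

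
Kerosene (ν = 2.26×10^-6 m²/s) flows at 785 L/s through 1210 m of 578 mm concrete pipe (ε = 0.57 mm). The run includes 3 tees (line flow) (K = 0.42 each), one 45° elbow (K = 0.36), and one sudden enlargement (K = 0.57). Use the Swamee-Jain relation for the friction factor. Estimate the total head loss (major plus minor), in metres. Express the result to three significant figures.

V = 4Q/(πD²) = 2.992 m/s; V²/2g = 0.4562 m
Re = 7.65×10^5, ε/D = 9.86×10^-4 → f = 0.02007 (Swamee-Jain)
Major: h_f = f(L/D)·V²/2g = 0.02007·2093·0.4562 = 19.17 m
Minor: ΣK = 2.19; h_m = ΣK·V²/2g = 0.9991 m
Total H_L = 19.17 + 0.9991 = 20.17 m

H_L ≈ 20.2 m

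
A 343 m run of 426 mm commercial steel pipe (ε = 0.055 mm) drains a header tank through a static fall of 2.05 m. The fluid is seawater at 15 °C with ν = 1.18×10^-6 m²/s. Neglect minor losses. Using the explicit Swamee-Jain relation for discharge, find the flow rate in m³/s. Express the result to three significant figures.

Swamee-Jain (Type II): Q = -0.965·√(gD⁵h_f/L)·ln[ε/(3.7D) + √(3.17ν²L/(gD³h_f))]
√(gD⁵h_f/L) = √(9.81·0.426⁵·2.05/343) = 0.02868
ε/(3.7D) = 3.49×10^-5; √(3.17ν²L/(gD³h_f)) = 3.12×10^-5
Q = -0.965·0.02868·ln(6.610×10^-5) = 0.2664 m³/s
Check: V = 1.87 m/s, Re = 6.75×10^5, f = 0.01437, h_f = 2.06 m ≈ 2.05 m ✓

Q ≈ 0.266 m³/s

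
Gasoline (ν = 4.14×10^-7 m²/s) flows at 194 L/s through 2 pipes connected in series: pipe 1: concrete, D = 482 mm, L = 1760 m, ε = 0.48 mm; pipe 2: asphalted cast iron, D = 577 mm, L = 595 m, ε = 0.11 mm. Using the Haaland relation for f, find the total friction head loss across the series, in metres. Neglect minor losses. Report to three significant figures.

H ≈ 4.60 m

Pipe 1: V = 1.063 m/s, Re = 1.24×10^6, ε/D = 9.96×10^-4, f = 0.01987, h_1 = f(L/D)V²/2g = 4.181 m
Pipe 2: V = 0.7419 m/s, Re = 1.03×10^6, ε/D = 1.91×10^-4, f = 0.01447, h_2 = f(L/D)V²/2g = 0.4186 m
Series → Q common, losses add: H = Σh = 4.599 m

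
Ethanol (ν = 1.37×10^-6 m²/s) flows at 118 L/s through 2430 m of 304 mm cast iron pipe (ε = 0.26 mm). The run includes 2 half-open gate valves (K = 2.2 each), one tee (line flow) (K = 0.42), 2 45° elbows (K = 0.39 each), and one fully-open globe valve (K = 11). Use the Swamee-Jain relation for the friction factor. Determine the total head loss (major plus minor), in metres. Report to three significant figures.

V = 4Q/(πD²) = 1.626 m/s; V²/2g = 0.1347 m
Re = 3.61×10^5, ε/D = 8.55×10^-4 → f = 0.01995 (Swamee-Jain)
Major: h_f = f(L/D)·V²/2g = 0.01995·7993·0.1347 = 21.48 m
Minor: ΣK = 16.6; h_m = ΣK·V²/2g = 2.236 m
Total H_L = 21.48 + 2.236 = 23.72 m

H_L ≈ 23.7 m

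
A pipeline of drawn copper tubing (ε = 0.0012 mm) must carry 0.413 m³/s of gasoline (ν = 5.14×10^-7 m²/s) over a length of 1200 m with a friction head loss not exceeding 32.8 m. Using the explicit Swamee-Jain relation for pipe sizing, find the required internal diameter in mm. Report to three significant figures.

D ≈ 349 mm

Swamee-Jain (Type III): D = 0.66·[ε^1.25·(LQ²/(gh_f))^4.75 + ν·Q^9.4·(L/(gh_f))^5.2]^0.04
LQ²/(gh_f) = 0.6361; L/(gh_f) = 3.729
Term 1 = ε^1.25·(…)^4.75 = 4.63×10^-9; Term 2 = ν·Q^9.4·(…)^5.2 = 1.18×10^-7
D = 0.66·(4.63×10^-9 + 1.18×10^-7)^0.04 = 0.3493 m = 349 mm
Check: V = 4.31 m/s, Re = 2.93×10^6, f = 0.009932, h_f = 32.3 m ≈ 32.8 m ✓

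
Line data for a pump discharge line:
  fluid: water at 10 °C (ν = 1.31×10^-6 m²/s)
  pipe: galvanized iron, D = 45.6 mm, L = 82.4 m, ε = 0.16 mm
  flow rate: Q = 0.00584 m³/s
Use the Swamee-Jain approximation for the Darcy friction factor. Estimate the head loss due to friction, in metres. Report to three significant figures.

h_f ≈ 33.6 m

V = 4Q/(πD²) = 4·0.00584/(π·0.0456²) = 3.576 m/s
Re = VD/ν = 3.576·0.0456/1.31×10^-6 = 1.24×10^5 → turbulent
ε/D = 0.16/45.6 = 0.00351
Swamee-Jain: f = 0.02854
h_f = f(L/D)V²/(2g) = 0.02854·(82.4/0.0456)·3.576²/(2·9.81) = 33.61 m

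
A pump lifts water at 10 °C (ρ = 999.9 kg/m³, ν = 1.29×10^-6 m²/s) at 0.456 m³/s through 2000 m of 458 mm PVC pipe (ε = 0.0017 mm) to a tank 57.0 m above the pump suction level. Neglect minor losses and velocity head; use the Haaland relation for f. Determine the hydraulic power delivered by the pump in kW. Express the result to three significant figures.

V = 4Q/(πD²) = 2.768 m/s; Re = 9.83×10^5; ε/D = 3.71×10^-6; f = 0.01168
h_f = f(L/D)V²/2g = 19.92 m
Total head H = z + h_f = 57.0 + 19.92 = 76.92 m
P_hyd = ρgQH = 999.9·9.81·0.456·76.92 = 344.0 kW

P_hyd ≈ 344 kW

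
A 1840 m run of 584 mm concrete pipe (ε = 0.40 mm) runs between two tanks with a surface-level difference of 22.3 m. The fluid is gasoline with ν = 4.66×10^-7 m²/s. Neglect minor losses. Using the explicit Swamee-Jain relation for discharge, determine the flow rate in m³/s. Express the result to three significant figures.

Swamee-Jain (Type II): Q = -0.965·√(gD⁵h_f/L)·ln[ε/(3.7D) + √(3.17ν²L/(gD³h_f))]
√(gD⁵h_f/L) = √(9.81·0.584⁵·22.3/1840) = 0.08987
ε/(3.7D) = 1.85×10^-4; √(3.17ν²L/(gD³h_f)) = 5.39×10^-6
Q = -0.965·0.08987·ln(1.905×10^-4) = 0.7429 m³/s
Check: V = 2.77 m/s, Re = 3.48×10^6, f = 0.01811, h_f = 22.4 m ≈ 22.3 m ✓

Q ≈ 0.743 m³/s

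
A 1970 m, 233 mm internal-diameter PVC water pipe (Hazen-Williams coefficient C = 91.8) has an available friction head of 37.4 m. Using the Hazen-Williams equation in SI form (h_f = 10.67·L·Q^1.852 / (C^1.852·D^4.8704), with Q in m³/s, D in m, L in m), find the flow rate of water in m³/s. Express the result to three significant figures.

Q ≈ 0.0652 m³/s

Rearranging: Q = [h_f·C^1.852·D^4.8704 / (10.67·L)]^(1/1.852)
Q = [37.4·91.8^1.852·0.233^4.8704 / (10.67·1970)]^0.540 = 0.06522 m³/s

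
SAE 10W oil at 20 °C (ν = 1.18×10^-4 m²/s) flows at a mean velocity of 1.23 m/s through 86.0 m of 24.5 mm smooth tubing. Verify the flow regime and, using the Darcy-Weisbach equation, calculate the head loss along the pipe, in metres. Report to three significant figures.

Re = VD/ν = 1.23·0.02450/1.18×10^-4 = 255 → laminar (Re < 2300)
f = 64/Re = 0.2506
h_f = f(L/D)V²/(2g) = 0.2506·(86.0/0.02450)·1.23²/(2·9.81) = 67.83 m

h_f ≈ 67.8 m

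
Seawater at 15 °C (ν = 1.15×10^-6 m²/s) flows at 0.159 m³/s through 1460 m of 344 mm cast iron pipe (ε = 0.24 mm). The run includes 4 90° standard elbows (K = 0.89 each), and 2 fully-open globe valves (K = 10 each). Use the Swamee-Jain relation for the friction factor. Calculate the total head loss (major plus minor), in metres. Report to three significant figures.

H_L ≈ 15.5 m

V = 4Q/(πD²) = 1.711 m/s; V²/2g = 0.1492 m
Re = 5.12×10^5, ε/D = 6.98×10^-4 → f = 0.01889 (Swamee-Jain)
Major: h_f = f(L/D)·V²/2g = 0.01889·4244·0.1492 = 11.96 m
Minor: ΣK = 23.6; h_m = ΣK·V²/2g = 3.514 m
Total H_L = 11.96 + 3.514 = 15.48 m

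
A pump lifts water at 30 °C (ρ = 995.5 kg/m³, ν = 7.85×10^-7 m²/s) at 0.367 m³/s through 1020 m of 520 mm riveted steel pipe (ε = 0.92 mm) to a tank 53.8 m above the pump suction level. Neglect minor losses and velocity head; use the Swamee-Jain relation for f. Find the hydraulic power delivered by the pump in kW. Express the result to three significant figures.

P_hyd ≈ 217 kW

V = 4Q/(πD²) = 1.728 m/s; Re = 1.14×10^6; ε/D = 0.00177; f = 0.02292
h_f = f(L/D)V²/2g = 6.844 m
Total head H = z + h_f = 53.8 + 6.844 = 60.64 m
P_hyd = ρgQH = 995.5·9.81·0.367·60.64 = 217.4 kW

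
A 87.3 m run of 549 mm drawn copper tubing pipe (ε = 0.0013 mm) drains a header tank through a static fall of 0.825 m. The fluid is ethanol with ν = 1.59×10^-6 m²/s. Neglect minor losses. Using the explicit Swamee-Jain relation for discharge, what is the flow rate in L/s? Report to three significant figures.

Swamee-Jain (Type II): Q = -0.965·√(gD⁵h_f/L)·ln[ε/(3.7D) + √(3.17ν²L/(gD³h_f))]
√(gD⁵h_f/L) = √(9.81·0.549⁵·0.825/87.3) = 0.06800
ε/(3.7D) = 6.40×10^-7; √(3.17ν²L/(gD³h_f)) = 2.29×10^-5
Q = -0.965·0.06800·ln(2.350×10^-5) = 0.6994 m³/s
Check: V = 2.95 m/s, Re = 1.02×10^6, f = 0.01163, h_f = 0.823 m ≈ 0.825 m ✓

Q ≈ 699 L/s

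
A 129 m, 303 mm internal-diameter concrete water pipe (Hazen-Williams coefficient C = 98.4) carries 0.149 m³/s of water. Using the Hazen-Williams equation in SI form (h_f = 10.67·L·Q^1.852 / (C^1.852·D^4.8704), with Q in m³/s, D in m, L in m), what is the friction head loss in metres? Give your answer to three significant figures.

h_f ≈ 2.77 m

h_f = 10.67·129·0.149^1.852 / (98.4^1.852·0.303^4.8704) = 2.767 m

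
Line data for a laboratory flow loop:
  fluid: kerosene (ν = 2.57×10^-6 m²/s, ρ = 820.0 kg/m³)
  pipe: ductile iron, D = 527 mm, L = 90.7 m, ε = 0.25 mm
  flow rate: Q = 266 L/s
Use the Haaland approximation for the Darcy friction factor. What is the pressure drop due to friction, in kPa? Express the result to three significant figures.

V = 4Q/(πD²) = 4·0.266/(π·0.527²) = 1.219 m/s
Re = VD/ν = 1.219·0.527/2.57×10^-6 = 2.50×10^5 → turbulent
ε/D = 0.25/527 = 4.74×10^-4
Haaland: f = 0.01816
h_f = f(L/D)V²/(2g) = 0.01816·(90.7/0.527)·1.219²/(2·9.81) = 0.2369 m
Δp = ρg·h_f = 820.0·9.81·0.2369 = 1.906 kPa

Δp ≈ 1.91 kPa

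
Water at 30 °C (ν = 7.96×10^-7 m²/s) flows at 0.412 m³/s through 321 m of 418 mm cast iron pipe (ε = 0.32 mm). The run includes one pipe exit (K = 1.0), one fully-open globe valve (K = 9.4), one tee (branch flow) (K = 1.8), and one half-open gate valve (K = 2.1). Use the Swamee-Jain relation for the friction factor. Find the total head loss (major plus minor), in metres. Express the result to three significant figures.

H_L ≈ 13.2 m

V = 4Q/(πD²) = 3.002 m/s; V²/2g = 0.4594 m
Re = 1.58×10^6, ε/D = 7.66×10^-4 → f = 0.01873 (Swamee-Jain)
Major: h_f = f(L/D)·V²/2g = 0.01873·767.9·0.4594 = 6.608 m
Minor: ΣK = 14.3; h_m = ΣK·V²/2g = 6.570 m
Total H_L = 6.608 + 6.570 = 13.18 m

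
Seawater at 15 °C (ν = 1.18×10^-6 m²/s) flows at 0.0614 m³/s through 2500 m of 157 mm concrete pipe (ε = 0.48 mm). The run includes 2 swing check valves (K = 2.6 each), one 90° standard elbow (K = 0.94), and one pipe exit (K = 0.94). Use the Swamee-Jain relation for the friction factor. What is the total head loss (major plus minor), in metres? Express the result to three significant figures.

H_L ≈ 222 m

V = 4Q/(πD²) = 3.172 m/s; V²/2g = 0.5127 m
Re = 4.22×10^5, ε/D = 0.00306 → f = 0.02674 (Swamee-Jain)
Major: h_f = f(L/D)·V²/2g = 0.02674·15924·0.5127 = 218.3 m
Minor: ΣK = 7.08; h_m = ΣK·V²/2g = 3.630 m
Total H_L = 218.3 + 3.630 = 222.0 m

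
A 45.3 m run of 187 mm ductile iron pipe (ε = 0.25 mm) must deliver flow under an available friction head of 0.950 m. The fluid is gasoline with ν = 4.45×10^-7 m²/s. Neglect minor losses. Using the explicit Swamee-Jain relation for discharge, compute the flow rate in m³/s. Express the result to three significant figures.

Swamee-Jain (Type II): Q = -0.965·√(gD⁵h_f/L)·ln[ε/(3.7D) + √(3.17ν²L/(gD³h_f))]
√(gD⁵h_f/L) = √(9.81·0.187⁵·0.950/45.3) = 0.006859
ε/(3.7D) = 3.61×10^-4; √(3.17ν²L/(gD³h_f)) = 2.16×10^-5
Q = -0.965·0.006859·ln(3.829×10^-4) = 0.05207 m³/s
Check: V = 1.90 m/s, Re = 7.97×10^5, f = 0.02150, h_f = 0.955 m ≈ 0.950 m ✓

Q ≈ 0.0521 m³/s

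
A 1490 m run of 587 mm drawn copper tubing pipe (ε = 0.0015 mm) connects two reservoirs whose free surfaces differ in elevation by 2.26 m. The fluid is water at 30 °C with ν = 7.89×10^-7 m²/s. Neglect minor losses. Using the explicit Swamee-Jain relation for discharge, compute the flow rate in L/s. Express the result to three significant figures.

Q ≈ 328 L/s

Swamee-Jain (Type II): Q = -0.965·√(gD⁵h_f/L)·ln[ε/(3.7D) + √(3.17ν²L/(gD³h_f))]
√(gD⁵h_f/L) = √(9.81·0.587⁵·2.26/1490) = 0.03220
ε/(3.7D) = 6.91×10^-7; √(3.17ν²L/(gD³h_f)) = 2.56×10^-5
Q = -0.965·0.03220·ln(2.630×10^-5) = 0.3277 m³/s
Check: V = 1.21 m/s, Re = 9.01×10^5, f = 0.01187, h_f = 2.25 m ≈ 2.26 m ✓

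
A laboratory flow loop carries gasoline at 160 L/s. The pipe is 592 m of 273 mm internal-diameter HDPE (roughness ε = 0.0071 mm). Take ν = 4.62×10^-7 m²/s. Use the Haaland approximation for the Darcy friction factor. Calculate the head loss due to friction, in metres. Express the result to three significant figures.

h_f ≈ 9.39 m

V = 4Q/(πD²) = 4·0.160/(π·0.273²) = 2.733 m/s
Re = VD/ν = 2.733·0.273/4.62×10^-7 = 1.62×10^6 → turbulent
ε/D = 0.0071/273 = 2.60×10^-5
Haaland: f = 0.01137
h_f = f(L/D)V²/(2g) = 0.01137·(592/0.273)·2.733²/(2·9.81) = 9.393 m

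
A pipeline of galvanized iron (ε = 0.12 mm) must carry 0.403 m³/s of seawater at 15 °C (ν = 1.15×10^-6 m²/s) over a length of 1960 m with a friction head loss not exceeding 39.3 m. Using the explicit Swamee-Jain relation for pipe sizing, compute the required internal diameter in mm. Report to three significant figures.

D ≈ 408 mm

Swamee-Jain (Type III): D = 0.66·[ε^1.25·(LQ²/(gh_f))^4.75 + ν·Q^9.4·(L/(gh_f))^5.2]^0.04
LQ²/(gh_f) = 0.8257; L/(gh_f) = 5.084
Term 1 = ε^1.25·(…)^4.75 = 5.06×10^-6; Term 2 = ν·Q^9.4·(…)^5.2 = 1.05×10^-6
D = 0.66·(5.06×10^-6 + 1.05×10^-6)^0.04 = 0.4083 m = 408 mm
Check: V = 3.08 m/s, Re = 1.09×10^6, f = 0.01564, h_f = 36.3 m ≈ 39.3 m ✓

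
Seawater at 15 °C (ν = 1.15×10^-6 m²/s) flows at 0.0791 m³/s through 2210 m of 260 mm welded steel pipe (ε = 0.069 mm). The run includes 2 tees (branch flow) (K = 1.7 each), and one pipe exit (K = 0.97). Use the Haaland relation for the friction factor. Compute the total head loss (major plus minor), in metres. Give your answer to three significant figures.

H_L ≈ 16.2 m

V = 4Q/(πD²) = 1.490 m/s; V²/2g = 0.1131 m
Re = 3.37×10^5, ε/D = 2.65×10^-4 → f = 0.01638 (Haaland)
Major: h_f = f(L/D)·V²/2g = 0.01638·8500·0.1131 = 15.75 m
Minor: ΣK = 4.37; h_m = ΣK·V²/2g = 0.4944 m
Total H_L = 15.75 + 0.4944 = 16.24 m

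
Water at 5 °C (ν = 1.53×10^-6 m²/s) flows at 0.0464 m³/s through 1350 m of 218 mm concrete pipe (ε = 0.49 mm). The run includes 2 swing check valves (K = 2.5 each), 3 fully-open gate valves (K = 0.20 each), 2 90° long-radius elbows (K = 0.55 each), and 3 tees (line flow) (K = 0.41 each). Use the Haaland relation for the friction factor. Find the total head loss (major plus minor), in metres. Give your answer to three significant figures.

H_L ≈ 12.8 m

V = 4Q/(πD²) = 1.243 m/s; V²/2g = 0.07876 m
Re = 1.77×10^5, ε/D = 0.00225 → f = 0.02503 (Haaland)
Major: h_f = f(L/D)·V²/2g = 0.02503·6193·0.07876 = 12.21 m
Minor: ΣK = 7.93; h_m = ΣK·V²/2g = 0.6246 m
Total H_L = 12.21 + 0.6246 = 12.83 m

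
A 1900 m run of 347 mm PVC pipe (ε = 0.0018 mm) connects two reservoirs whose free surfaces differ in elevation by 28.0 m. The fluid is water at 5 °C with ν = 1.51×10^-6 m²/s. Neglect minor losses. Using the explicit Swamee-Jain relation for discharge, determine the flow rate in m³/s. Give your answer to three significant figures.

Q ≈ 0.266 m³/s

Swamee-Jain (Type II): Q = -0.965·√(gD⁵h_f/L)·ln[ε/(3.7D) + √(3.17ν²L/(gD³h_f))]
√(gD⁵h_f/L) = √(9.81·0.347⁵·28.0/1900) = 0.02697
ε/(3.7D) = 1.40×10^-6; √(3.17ν²L/(gD³h_f)) = 3.46×10^-5
Q = -0.965·0.02697·ln(3.599×10^-5) = 0.2663 m³/s
Check: V = 2.82 m/s, Re = 6.47×10^5, f = 0.01261, h_f = 27.9 m ≈ 28.0 m ✓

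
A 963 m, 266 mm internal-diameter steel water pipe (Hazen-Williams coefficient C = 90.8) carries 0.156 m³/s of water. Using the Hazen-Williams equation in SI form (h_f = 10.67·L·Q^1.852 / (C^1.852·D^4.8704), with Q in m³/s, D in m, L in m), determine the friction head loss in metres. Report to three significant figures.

h_f = 10.67·963·0.156^1.852 / (90.8^1.852·0.266^4.8704) = 49.22 m

h_f ≈ 49.2 m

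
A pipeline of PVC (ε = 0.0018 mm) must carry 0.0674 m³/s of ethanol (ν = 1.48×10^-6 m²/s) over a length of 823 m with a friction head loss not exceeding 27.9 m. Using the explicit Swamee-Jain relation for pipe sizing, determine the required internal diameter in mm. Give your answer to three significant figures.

D ≈ 176 mm

Swamee-Jain (Type III): D = 0.66·[ε^1.25·(LQ²/(gh_f))^4.75 + ν·Q^9.4·(L/(gh_f))^5.2]^0.04
LQ²/(gh_f) = 0.01366; L/(gh_f) = 3.007
Term 1 = ε^1.25·(…)^4.75 = 9.17×10^-17; Term 2 = ν·Q^9.4·(…)^5.2 = 4.43×10^-15
D = 0.66·(9.17×10^-17 + 4.43×10^-15)^0.04 = 0.1761 m = 176 mm
Check: V = 2.77 m/s, Re = 3.29×10^5, f = 0.01425, h_f = 26.0 m ≈ 27.9 m ✓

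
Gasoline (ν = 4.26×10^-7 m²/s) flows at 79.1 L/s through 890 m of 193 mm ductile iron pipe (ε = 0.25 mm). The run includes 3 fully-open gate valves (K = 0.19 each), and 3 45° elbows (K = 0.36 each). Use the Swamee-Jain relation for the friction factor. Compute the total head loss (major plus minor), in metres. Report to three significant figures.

H_L ≈ 37.1 m

V = 4Q/(πD²) = 2.704 m/s; V²/2g = 0.3726 m
Re = 1.22×10^6, ε/D = 0.00130 → f = 0.02121 (Swamee-Jain)
Major: h_f = f(L/D)·V²/2g = 0.02121·4611·0.3726 = 36.45 m
Minor: ΣK = 1.65; h_m = ΣK·V²/2g = 0.6148 m
Total H_L = 36.45 + 0.6148 = 37.07 m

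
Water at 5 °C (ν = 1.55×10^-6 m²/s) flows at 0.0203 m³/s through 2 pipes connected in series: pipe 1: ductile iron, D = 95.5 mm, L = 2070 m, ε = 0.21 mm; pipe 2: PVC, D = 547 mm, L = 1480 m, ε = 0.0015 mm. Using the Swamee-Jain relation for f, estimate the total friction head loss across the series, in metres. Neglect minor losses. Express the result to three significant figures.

Pipe 1: V = 2.834 m/s, Re = 1.75×10^5, ε/D = 0.00220, f = 0.02516, h_1 = f(L/D)V²/2g = 223.2 m
Pipe 2: V = 0.08638 m/s, Re = 3.05×10^4, ε/D = 2.74×10^-6, f = 0.02329, h_2 = f(L/D)V²/2g = 0.02397 m
Series → Q common, losses add: H = Σh = 223.3 m

H ≈ 223 m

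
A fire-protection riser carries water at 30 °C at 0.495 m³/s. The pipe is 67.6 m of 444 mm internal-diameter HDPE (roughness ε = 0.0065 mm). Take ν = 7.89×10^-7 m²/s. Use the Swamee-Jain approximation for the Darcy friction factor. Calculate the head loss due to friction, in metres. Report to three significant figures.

V = 4Q/(πD²) = 4·0.495/(π·0.444²) = 3.197 m/s
Re = VD/ν = 3.197·0.444/7.89×10^-7 = 1.80×10^6 → turbulent
ε/D = 0.0065/444 = 1.46×10^-5
Swamee-Jain: f = 0.01104
h_f = f(L/D)V²/(2g) = 0.01104·(67.6/0.444)·3.197²/(2·9.81) = 0.8756 m

h_f ≈ 0.876 m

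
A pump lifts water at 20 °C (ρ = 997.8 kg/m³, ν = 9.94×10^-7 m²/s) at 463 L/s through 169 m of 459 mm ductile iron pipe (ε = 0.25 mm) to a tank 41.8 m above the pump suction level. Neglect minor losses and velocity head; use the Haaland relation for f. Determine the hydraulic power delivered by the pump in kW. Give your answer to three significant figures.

V = 4Q/(πD²) = 2.798 m/s; Re = 1.29×10^6; ε/D = 5.45×10^-4; f = 0.01738
h_f = f(L/D)V²/2g = 2.554 m
Total head H = z + h_f = 41.8 + 2.554 = 44.35 m
P_hyd = ρgQH = 997.8·9.81·0.463·44.35 = 201.0 kW

P_hyd ≈ 201 kW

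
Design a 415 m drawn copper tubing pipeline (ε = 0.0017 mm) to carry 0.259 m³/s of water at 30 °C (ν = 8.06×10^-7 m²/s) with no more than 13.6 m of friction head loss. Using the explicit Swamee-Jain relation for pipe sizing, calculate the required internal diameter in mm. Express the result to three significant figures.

D ≈ 287 mm

Swamee-Jain (Type III): D = 0.66·[ε^1.25·(LQ²/(gh_f))^4.75 + ν·Q^9.4·(L/(gh_f))^5.2]^0.04
LQ²/(gh_f) = 0.2087; L/(gh_f) = 3.111
Term 1 = ε^1.25·(…)^4.75 = 3.59×10^-11; Term 2 = ν·Q^9.4·(…)^5.2 = 9.00×10^-10
D = 0.66·(3.59×10^-11 + 9.00×10^-10)^0.04 = 0.2873 m = 287 mm
Check: V = 3.99 m/s, Re = 1.42×10^6, f = 0.01113, h_f = 13.1 m ≈ 13.6 m ✓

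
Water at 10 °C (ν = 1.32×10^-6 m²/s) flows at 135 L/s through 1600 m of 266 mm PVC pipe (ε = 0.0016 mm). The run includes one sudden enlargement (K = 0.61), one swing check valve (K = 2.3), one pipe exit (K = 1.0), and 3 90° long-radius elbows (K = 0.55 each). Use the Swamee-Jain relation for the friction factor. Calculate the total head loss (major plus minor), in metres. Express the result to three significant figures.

V = 4Q/(πD²) = 2.429 m/s; V²/2g = 0.3008 m
Re = 4.90×10^5, ε/D = 6.02×10^-6 → f = 0.01324 (Swamee-Jain)
Major: h_f = f(L/D)·V²/2g = 0.01324·6015·0.3008 = 23.95 m
Minor: ΣK = 5.56; h_m = ΣK·V²/2g = 1.672 m
Total H_L = 23.95 + 1.672 = 25.62 m

H_L ≈ 25.6 m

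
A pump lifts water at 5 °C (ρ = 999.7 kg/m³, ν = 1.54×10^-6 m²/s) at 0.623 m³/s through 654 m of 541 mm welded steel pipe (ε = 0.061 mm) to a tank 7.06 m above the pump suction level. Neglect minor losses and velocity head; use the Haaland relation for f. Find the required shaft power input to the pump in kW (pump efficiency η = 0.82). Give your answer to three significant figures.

V = 4Q/(πD²) = 2.710 m/s; Re = 9.52×10^5; ε/D = 1.13×10^-4; f = 0.01356
h_f = f(L/D)V²/2g = 6.137 m
Total head H = z + h_f = 7.06 + 6.137 = 13.20 m
P_hyd = ρgQH = 999.7·9.81·0.623·13.20 = 80.63 kW
P_shaft = P_hyd/η = 80.63/0.82 = 98.33 kW

P_shaft ≈ 98.3 kW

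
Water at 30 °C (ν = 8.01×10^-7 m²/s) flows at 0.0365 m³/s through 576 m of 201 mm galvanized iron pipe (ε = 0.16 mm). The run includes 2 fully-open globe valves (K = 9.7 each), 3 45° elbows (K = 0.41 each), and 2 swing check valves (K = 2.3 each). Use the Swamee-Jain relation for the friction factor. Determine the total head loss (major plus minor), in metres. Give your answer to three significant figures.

V = 4Q/(πD²) = 1.150 m/s; V²/2g = 0.06744 m
Re = 2.89×10^5, ε/D = 7.96×10^-4 → f = 0.01989 (Swamee-Jain)
Major: h_f = f(L/D)·V²/2g = 0.01989·2866·0.06744 = 3.844 m
Minor: ΣK = 25.2; h_m = ΣK·V²/2g = 1.702 m
Total H_L = 3.844 + 1.702 = 5.546 m

H_L ≈ 5.55 m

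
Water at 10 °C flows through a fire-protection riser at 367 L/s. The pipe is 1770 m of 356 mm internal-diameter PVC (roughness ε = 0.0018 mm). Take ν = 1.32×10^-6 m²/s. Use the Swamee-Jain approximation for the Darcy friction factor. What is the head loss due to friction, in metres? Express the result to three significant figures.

h_f ≈ 40.5 m

V = 4Q/(πD²) = 4·0.367/(π·0.356²) = 3.687 m/s
Re = VD/ν = 3.687·0.356/1.32×10^-6 = 9.94×10^5 → turbulent
ε/D = 0.0018/356 = 5.06×10^-6
Swamee-Jain: f = 0.01174
h_f = f(L/D)V²/(2g) = 0.01174·(1770/0.356)·3.687²/(2·9.81) = 40.46 m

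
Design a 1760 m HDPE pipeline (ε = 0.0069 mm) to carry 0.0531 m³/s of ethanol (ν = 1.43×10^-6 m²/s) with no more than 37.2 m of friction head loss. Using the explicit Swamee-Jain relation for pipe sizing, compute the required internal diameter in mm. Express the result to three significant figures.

D ≈ 178 mm

Swamee-Jain (Type III): D = 0.66·[ε^1.25·(LQ²/(gh_f))^4.75 + ν·Q^9.4·(L/(gh_f))^5.2]^0.04
LQ²/(gh_f) = 0.01360; L/(gh_f) = 4.823
Term 1 = ε^1.25·(…)^4.75 = 4.82×10^-16; Term 2 = ν·Q^9.4·(…)^5.2 = 5.30×10^-15
D = 0.66·(4.82×10^-16 + 5.30×10^-15)^0.04 = 0.1778 m = 178 mm
Check: V = 2.14 m/s, Re = 2.66×10^5, f = 0.01512, h_f = 34.8 m ≈ 37.2 m ✓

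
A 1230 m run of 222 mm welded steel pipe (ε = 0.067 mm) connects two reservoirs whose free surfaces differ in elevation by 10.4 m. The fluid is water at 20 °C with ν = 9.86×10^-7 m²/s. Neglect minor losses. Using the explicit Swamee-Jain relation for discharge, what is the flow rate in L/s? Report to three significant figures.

Q ≈ 57.3 L/s

Swamee-Jain (Type II): Q = -0.965·√(gD⁵h_f/L)·ln[ε/(3.7D) + √(3.17ν²L/(gD³h_f))]
√(gD⁵h_f/L) = √(9.81·0.222⁵·10.4/1230) = 0.006688
ε/(3.7D) = 8.16×10^-5; √(3.17ν²L/(gD³h_f)) = 5.83×10^-5
Q = -0.965·0.006688·ln(1.398×10^-4) = 0.05728 m³/s
Check: V = 1.48 m/s, Re = 3.33×10^5, f = 0.01691, h_f = 10.5 m ≈ 10.4 m ✓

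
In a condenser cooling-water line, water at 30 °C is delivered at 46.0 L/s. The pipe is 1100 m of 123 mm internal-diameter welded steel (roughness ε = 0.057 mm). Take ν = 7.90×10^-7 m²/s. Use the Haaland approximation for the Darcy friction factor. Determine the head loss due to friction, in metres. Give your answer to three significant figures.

V = 4Q/(πD²) = 4·0.0460/(π·0.123²) = 3.871 m/s
Re = VD/ν = 3.871·0.123/7.90×10^-7 = 6.03×10^5 → turbulent
ε/D = 0.057/123 = 4.63×10^-4
Haaland: f = 0.01720
h_f = f(L/D)V²/(2g) = 0.01720·(1100/0.123)·3.871²/(2·9.81) = 117.5 m

h_f ≈ 117 m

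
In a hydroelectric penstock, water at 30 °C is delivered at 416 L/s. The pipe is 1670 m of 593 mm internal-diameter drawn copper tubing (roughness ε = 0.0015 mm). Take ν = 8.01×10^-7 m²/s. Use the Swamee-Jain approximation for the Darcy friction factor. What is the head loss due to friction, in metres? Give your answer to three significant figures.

h_f ≈ 3.73 m

V = 4Q/(πD²) = 4·0.416/(π·0.593²) = 1.506 m/s
Re = VD/ν = 1.506·0.593/8.01×10^-7 = 1.12×10^6 → turbulent
ε/D = 0.0015/593 = 2.53×10^-6
Swamee-Jain: f = 0.01147
h_f = f(L/D)V²/(2g) = 0.01147·(1670/0.593)·1.506²/(2·9.81) = 3.734 m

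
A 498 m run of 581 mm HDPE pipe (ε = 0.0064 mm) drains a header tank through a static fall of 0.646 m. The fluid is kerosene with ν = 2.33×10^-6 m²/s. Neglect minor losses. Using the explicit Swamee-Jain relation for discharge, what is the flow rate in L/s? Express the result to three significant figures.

Q ≈ 262 L/s

Swamee-Jain (Type II): Q = -0.965·√(gD⁵h_f/L)·ln[ε/(3.7D) + √(3.17ν²L/(gD³h_f))]
√(gD⁵h_f/L) = √(9.81·0.581⁵·0.646/498) = 0.02903
ε/(3.7D) = 2.98×10^-6; √(3.17ν²L/(gD³h_f)) = 8.30×10^-5
Q = -0.965·0.02903·ln(8.602×10^-5) = 0.2622 m³/s
Check: V = 0.989 m/s, Re = 2.47×10^5, f = 0.01503, h_f = 0.642 m ≈ 0.646 m ✓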